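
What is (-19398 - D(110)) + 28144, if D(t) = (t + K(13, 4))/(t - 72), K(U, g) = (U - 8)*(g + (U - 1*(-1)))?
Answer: 166074/19 ≈ 8740.7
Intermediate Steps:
K(U, g) = (-8 + U)*(1 + U + g) (K(U, g) = (-8 + U)*(g + (U + 1)) = (-8 + U)*(g + (1 + U)) = (-8 + U)*(1 + U + g))
D(t) = (90 + t)/(-72 + t) (D(t) = (t + (-8 + 13² - 8*4 - 7*13 + 13*4))/(t - 72) = (t + (-8 + 169 - 32 - 91 + 52))/(-72 + t) = (t + 90)/(-72 + t) = (90 + t)/(-72 + t))
(-19398 - D(110)) + 28144 = (-19398 - (90 + 110)/(-72 + 110)) + 28144 = (-19398 - 200/38) + 28144 = (-19398 - 1*100/19) + 28144 = (-19398 - 100/19) + 28144 = -368662/19 + 28144 = 166074/19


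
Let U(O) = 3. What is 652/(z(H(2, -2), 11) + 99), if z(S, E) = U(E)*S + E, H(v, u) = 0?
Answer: 326/55 ≈ 5.9273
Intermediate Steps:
z(S, E) = E + 3*S (z(S, E) = 3*S + E = E + 3*S)
652/(z(H(2, -2), 11) + 99) = 652/((11 + 3*0) + 99) = 652/((11 + 0) + 99) = 652/(11 + 99) = 652/110 = 652*(1/110) = 326/55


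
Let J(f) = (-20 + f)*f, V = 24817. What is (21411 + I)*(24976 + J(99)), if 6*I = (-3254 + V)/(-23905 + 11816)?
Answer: 50933869269067/72534 ≈ 7.0221e+8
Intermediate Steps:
J(f) = f*(-20 + f)
I = -21563/72534 (I = ((-3254 + 24817)/(-23905 + 11816))/6 = (21563/(-12089))/6 = (21563*(-1/12089))/6 = (1/6)*(-21563/12089) = -21563/72534 ≈ -0.29728)
(21411 + I)*(24976 + J(99)) = (21411 - 21563/72534)*(24976 + 99*(-20 + 99)) = 1553003911*(24976 + 99*79)/72534 = 1553003911*(24976 + 7821)/72534 = (1553003911/72534)*32797 = 50933869269067/72534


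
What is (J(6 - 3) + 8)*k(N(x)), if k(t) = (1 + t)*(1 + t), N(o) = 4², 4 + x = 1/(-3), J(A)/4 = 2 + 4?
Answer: 9248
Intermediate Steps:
J(A) = 24 (J(A) = 4*(2 + 4) = 4*6 = 24)
x = -13/3 (x = -4 + 1/(-3) = -4 - ⅓ = -13/3 ≈ -4.3333)
N(o) = 16
k(t) = (1 + t)²
(J(6 - 3) + 8)*k(N(x)) = (24 + 8)*(1 + 16)² = 32*17² = 32*289 = 9248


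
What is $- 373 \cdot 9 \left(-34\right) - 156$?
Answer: $113982$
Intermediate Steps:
$- 373 \cdot 9 \left(-34\right) - 156 = \left(-373\right) \left(-306\right) - 156 = 114138 - 156 = 113982$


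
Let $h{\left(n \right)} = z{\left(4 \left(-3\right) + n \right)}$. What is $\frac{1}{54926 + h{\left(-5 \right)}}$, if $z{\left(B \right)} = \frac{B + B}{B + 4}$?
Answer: $\frac{13}{714072} \approx 1.8205 \cdot 10^{-5}$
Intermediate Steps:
$z{\left(B \right)} = \frac{2 B}{4 + B}$
$h{\left(n \right)} = \frac{2 \left(-12 + n\right)}{-8 + n}$ ($h{\left(n \right)} = \frac{2 \left(4 \left(-3\right) + n\right)}{4 + \left(4 \left(-3\right) + n\right)} = \frac{2 \left(-12 + n\right)}{4 + \left(-12 + n\right)} = \frac{2 \left(-12 + n\right)}{-8 + n}$)
$\frac{1}{54926 + h{\left(-5 \right)}} = \frac{1}{54926 + \frac{2 \left(-12 - 5\right)}{-8 - 5}} = \frac{1}{54926 + 2 \frac{1}{-13} \left(-17\right)} = \frac{1}{54926 + 2 \left(- \frac{1}{13}\right) \left(-17\right)} = \frac{1}{54926 + \frac{34}{13}} = \frac{1}{\frac{714072}{13}} = \frac{13}{714072}$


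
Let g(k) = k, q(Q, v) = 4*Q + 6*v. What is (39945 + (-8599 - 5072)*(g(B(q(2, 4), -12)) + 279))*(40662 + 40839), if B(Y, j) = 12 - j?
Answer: -334347094368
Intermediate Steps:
(39945 + (-8599 - 5072)*(g(B(q(2, 4), -12)) + 279))*(40662 + 40839) = (39945 + (-8599 - 5072)*((12 - 1*(-12)) + 279))*(40662 + 40839) = (39945 - 13671*((12 + 12) + 279))*81501 = (39945 - 13671*(24 + 279))*81501 = (39945 - 13671*303)*81501 = (39945 - 4142313)*81501 = -4102368*81501 = -334347094368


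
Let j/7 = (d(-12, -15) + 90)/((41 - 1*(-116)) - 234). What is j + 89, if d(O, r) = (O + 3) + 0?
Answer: 898/11 ≈ 81.636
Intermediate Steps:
d(O, r) = 3 + O (d(O, r) = (3 + O) + 0 = 3 + O)
j = -81/11 (j = 7*(((3 - 12) + 90)/((41 - 1*(-116)) - 234)) = 7*((-9 + 90)/((41 + 116) - 234)) = 7*(81/(157 - 234)) = 7*(81/(-77)) = 7*(81*(-1/77)) = 7*(-81/77) = -81/11 ≈ -7.3636)
j + 89 = -81/11 + 89 = 898/11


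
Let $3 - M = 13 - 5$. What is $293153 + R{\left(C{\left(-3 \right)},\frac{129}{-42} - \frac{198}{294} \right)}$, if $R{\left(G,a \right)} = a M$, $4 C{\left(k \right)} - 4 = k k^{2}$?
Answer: $\frac{28730829}{98} \approx 2.9317 \cdot 10^{5}$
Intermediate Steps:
$M = -5$ ($M = 3 - \left(13 - 5\right) = 3 - 8 = -5$)
$C{\left(k \right)} = 1 + \frac{k^{3}}{4}$ ($C{\left(k \right)} = 1 + \frac{k k^{2}}{4} = 1 + \frac{k^{3}}{4}$)
$R{\left(G,a \right)} = - 5 a$ ($R{\left(G,a \right)} = a \left(-5\right) = - 5 a$)
$293153 + R{\left(C{\left(-3 \right)},\frac{129}{-42} - \frac{198}{294} \right)} = 293153 - 5 \left(\frac{129}{-42} - \frac{198}{294}\right) = 293153 - 5 \left(129 \left(- \frac{1}{42}\right) - \frac{33}{49}\right) = 293153 - 5 \left(- \frac{43}{14} - \frac{33}{49}\right) = 293153 - - \frac{1835}{98} = 293153 + \frac{1835}{98} = \frac{28730829}{98}$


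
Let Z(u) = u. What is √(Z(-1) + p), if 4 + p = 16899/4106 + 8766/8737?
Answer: √153151972062178/35874122 ≈ 0.34497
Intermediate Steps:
p = 40143271/35874122 (p = -4 + (16899/4106 + 8766/8737) = -4 + 183639759/35874122 = 40143271/35874122 ≈ 1.1190)
√(Z(-1) + p) = √(-1 + 40143271/35874122) = √(4269149/35874122) = √153151972062178/35874122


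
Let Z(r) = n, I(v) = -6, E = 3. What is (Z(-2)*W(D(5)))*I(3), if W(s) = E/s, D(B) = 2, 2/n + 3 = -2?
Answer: 18/5 ≈ 3.6000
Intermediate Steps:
n = -⅖ (n = 2/(-3 - 2) = 2/(-5) = 2*(-⅕) = -⅖ ≈ -0.40000)
Z(r) = -⅖
W(s) = 3/s
(Z(-2)*W(D(5)))*I(3) = -6/(5*2)*(-6) = -⅖*3/2*(-6) = -⅗*(-6) = 18/5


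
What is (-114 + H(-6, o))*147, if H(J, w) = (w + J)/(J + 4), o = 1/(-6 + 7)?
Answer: -32781/2 ≈ -16391.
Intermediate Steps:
o = 1 (o = 1/1 = 1)
H(J, w) = (J + w)/(4 + J)
(-114 + H(-6, o))*147 = (-114 + (-6 + 1)/(4 - 6))*147 = (-114 - 5/(-2))*147 = (-114 - ½*(-5))*147 = (-114 + 5/2)*147 = -223/2*147 = -32781/2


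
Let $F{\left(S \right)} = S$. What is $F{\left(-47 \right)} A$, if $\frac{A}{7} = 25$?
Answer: $-8225$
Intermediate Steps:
$A = 175$ ($A = 7 \cdot 25 = 175$)
$F{\left(-47 \right)} A = \left(-47\right) 175 = -8225$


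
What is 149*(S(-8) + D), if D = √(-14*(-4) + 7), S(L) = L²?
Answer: 9536 + 447*√7 ≈ 10719.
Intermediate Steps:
D = 3*√7 (D = √(56 + 7) = √63 = 3*√7 ≈ 7.9373)
149*(S(-8) + D) = 149*((-8)² + 3*√7) = 149*(64 + 3*√7) = 9536 + 447*√7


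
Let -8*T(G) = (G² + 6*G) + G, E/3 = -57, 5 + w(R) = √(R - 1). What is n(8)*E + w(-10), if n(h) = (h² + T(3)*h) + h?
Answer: -7187 + I*√11 ≈ -7187.0 + 3.3166*I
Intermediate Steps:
w(R) = -5 + √(-1 + R) (w(R) = -5 + √(R - 1) = -5 + √(-1 + R))
E = -171 (E = 3*(-57) = -171)
T(G) = -7*G/8 - G²/8 (T(G) = -((G² + 6*G) + G)/8 = -(G² + 7*G)/8 = -7*G/8 - G²/8)
n(h) = h² - 11*h/4 (n(h) = (h² + (-⅛*3*(7 + 3))*h) + h = (h² + (-⅛*3*10)*h) + h = (h² - 15*h/4) + h = h² - 11*h/4)
n(8)*E + w(-10) = ((¼)*8*(-11 + 4*8))*(-171) + (-5 + √(-1 - 10)) = ((¼)*8*(-11 + 32))*(-171) + (-5 + √(-11)) = ((¼)*8*21)*(-171) + (-5 + I*√11) = 42*(-171) + (-5 + I*√11) = -7182 + (-5 + I*√11) = -7187 + I*√11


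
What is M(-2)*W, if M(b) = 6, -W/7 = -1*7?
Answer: 294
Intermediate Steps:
W = 49 (W = -(-7)*7 = -7*(-7) = 49)
M(-2)*W = 6*49 = 294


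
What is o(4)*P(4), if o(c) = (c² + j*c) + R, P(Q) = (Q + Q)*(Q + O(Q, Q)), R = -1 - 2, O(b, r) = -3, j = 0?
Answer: 104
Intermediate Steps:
R = -3
P(Q) = 2*Q*(-3 + Q) (P(Q) = (Q + Q)*(Q - 3) = (2*Q)*(-3 + Q) = 2*Q*(-3 + Q))
o(c) = -3 + c² (o(c) = (c² + 0*c) - 3 = (c² + 0) - 3 = c² - 3 = -3 + c²)
o(4)*P(4) = (-3 + 4²)*(2*4*(-3 + 4)) = (-3 + 16)*(2*4*1) = 13*8 = 104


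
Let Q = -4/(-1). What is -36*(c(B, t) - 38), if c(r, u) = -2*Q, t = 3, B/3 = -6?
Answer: 1656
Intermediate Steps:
B = -18 (B = 3*(-6) = -18)
Q = 4 (Q = -4*(-1) = 4)
c(r, u) = -8 (c(r, u) = -2*4 = -8)
-36*(c(B, t) - 38) = -36*(-8 - 38) = -36*(-46) = 1656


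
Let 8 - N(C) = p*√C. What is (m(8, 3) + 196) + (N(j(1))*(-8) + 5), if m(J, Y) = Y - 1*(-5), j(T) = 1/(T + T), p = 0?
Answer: 145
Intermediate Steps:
j(T) = 1/(2*T)
m(J, Y) = 5 + Y (m(J, Y) = Y + 5 = 5 + Y)
N(C) = 8 (N(C) = 8 - 0*√C = 8 - 1*0 = 8 + 0 = 8)
(m(8, 3) + 196) + (N(j(1))*(-8) + 5) = ((5 + 3) + 196) + (8*(-8) + 5) = (8 + 196) + (-64 + 5) = 204 - 59 = 145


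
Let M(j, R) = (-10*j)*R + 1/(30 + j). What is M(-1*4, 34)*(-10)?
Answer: -176805/13 ≈ -13600.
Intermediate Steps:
M(j, R) = 1/(30 + j) - 10*R*j (M(j, R) = -10*R*j + 1/(30 + j) = 1/(30 + j) - 10*R*j)
M(-1*4, 34)*(-10) = ((1 - 300*34*(-1*4) - 10*34*(-1*4)**2)/(30 - 1*4))*(-10) = ((1 - 300*34*(-4) - 10*34*(-4)**2)/(30 - 4))*(-10) = ((1 + 40800 - 10*34*16)/26)*(-10) = ((1 + 40800 - 5440)/26)*(-10) = ((1/26)*35361)*(-10) = (35361/26)*(-10) = -176805/13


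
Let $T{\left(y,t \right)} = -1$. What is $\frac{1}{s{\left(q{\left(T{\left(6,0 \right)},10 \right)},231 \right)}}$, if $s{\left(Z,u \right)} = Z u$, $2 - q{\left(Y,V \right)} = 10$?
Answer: $- \frac{1}{1848} \approx -0.00054113$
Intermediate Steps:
$q{\left(Y,V \right)} = -8$ ($q{\left(Y,V \right)} = 2 - 10 = -8$)
$\frac{1}{s{\left(q{\left(T{\left(6,0 \right)},10 \right)},231 \right)}} = \frac{1}{\left(-8\right) 231} = \frac{1}{-1848} = - \frac{1}{1848}$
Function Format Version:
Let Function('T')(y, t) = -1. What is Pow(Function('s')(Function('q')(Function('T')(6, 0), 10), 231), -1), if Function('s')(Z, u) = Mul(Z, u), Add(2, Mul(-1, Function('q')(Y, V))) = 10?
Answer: Rational(-1, 1848) ≈ -0.00054113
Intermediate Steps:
Function('q')(Y, V) = -8 (Function('q')(Y, V) = Add(2, Mul(-1, 10)) = Add(2, -10) = -8)
Pow(Function('s')(Function('q')(Function('T')(6, 0), 10), 231), -1) = Pow(Mul(-8, 231), -1) = Pow(-1848, -1) = Rational(-1, 1848)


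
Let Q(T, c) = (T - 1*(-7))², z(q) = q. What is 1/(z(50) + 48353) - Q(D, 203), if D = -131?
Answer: -744244527/48403 ≈ -15376.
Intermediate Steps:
Q(T, c) = (7 + T)² (Q(T, c) = (T + 7)² = (7 + T)²)
1/(z(50) + 48353) - Q(D, 203) = 1/(50 + 48353) - (7 - 131)² = 1/48403 - 1*(-124)² = 1/48403 - 1*15376 = 1/48403 - 15376 = -744244527/48403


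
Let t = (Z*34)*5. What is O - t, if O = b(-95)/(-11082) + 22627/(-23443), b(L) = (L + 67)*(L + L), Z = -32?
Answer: 41556208949/7641039 ≈ 5438.6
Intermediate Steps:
b(L) = 2*L*(67 + L) (b(L) = (67 + L)*(2*L) = 2*L*(67 + L))
O = -11043211/7641039 (O = (2*(-95)*(67 - 95))/(-11082) + 22627/(-23443) = (2*(-95)*(-28))*(-1/11082) + 22627*(-1/23443) = 5320*(-1/11082) - 1331/1379 = -2660/5541 - 1331/1379 = -11043211/7641039 ≈ -1.4452)
t = -5440 (t = -32*34*5 = -1088*5 = -5440)
O - t = -11043211/7641039 - 1*(-5440) = -11043211/7641039 + 5440 = 41556208949/7641039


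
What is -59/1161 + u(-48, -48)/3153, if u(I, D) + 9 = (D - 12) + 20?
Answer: -80972/1220211 ≈ -0.066359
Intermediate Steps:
u(I, D) = -1 + D (u(I, D) = -9 + ((D - 12) + 20) = -9 + ((-12 + D) + 20) = -9 + (8 + D) = -1 + D)
-59/1161 + u(-48, -48)/3153 = -59/1161 + (-1 - 48)/3153 = -59*1/1161 - 49*1/3153 = -59/1161 - 49/3153 = -80972/1220211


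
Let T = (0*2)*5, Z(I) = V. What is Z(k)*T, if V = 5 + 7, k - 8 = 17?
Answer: 0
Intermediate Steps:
k = 25 (k = 8 + 17 = 25)
V = 12
Z(I) = 12
T = 0 (T = 0*5 = 0)
Z(k)*T = 12*0 = 0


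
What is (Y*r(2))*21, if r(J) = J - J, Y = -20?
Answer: 0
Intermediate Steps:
r(J) = 0
(Y*r(2))*21 = -20*0*21 = 0*21 = 0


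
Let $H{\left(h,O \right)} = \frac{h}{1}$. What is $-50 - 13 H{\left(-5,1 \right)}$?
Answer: $15$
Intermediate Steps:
$H{\left(h,O \right)} = h$ ($H{\left(h,O \right)} = h 1 = h$)
$-50 - 13 H{\left(-5,1 \right)} = -50 - -65 = -50 + 65 = 15$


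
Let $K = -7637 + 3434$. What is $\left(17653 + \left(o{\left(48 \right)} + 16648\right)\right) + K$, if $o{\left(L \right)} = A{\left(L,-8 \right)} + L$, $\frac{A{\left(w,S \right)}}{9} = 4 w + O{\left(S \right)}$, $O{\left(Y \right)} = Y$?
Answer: $31802$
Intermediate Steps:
$K = -4203$
$A{\left(w,S \right)} = 9 S + 36 w$ ($A{\left(w,S \right)} = 9 \left(4 w + S\right) = 9 \left(S + 4 w\right) = 9 S + 36 w$)
$o{\left(L \right)} = -72 + 37 L$ ($o{\left(L \right)} = \left(9 \left(-8\right) + 36 L\right) + L = \left(-72 + 36 L\right) + L = -72 + 37 L$)
$\left(17653 + \left(o{\left(48 \right)} + 16648\right)\right) + K = \left(17653 + \left(\left(-72 + 37 \cdot 48\right) + 16648\right)\right) - 4203 = \left(17653 + \left(\left(-72 + 1776\right) + 16648\right)\right) - 4203 = \left(17653 + \left(1704 + 16648\right)\right) - 4203 = \left(17653 + 18352\right) - 4203 = 36005 - 4203 = 31802$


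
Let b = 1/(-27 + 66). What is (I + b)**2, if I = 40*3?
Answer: 21911761/1521 ≈ 14406.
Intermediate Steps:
b = 1/39 ≈ 0.025641
I = 120
(I + b)**2 = (120 + 1/39)**2 = (4681/39)**2 = 21911761/1521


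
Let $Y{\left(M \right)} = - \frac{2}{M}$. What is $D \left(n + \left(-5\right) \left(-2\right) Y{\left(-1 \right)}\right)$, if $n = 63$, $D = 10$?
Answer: $830$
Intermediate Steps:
$D \left(n + \left(-5\right) \left(-2\right) Y{\left(-1 \right)}\right) = 10 \left(63 + \left(-5\right) \left(-2\right) \left(- \frac{2}{-1}\right)\right) = 10 \left(63 + 10 \left(\left(-2\right) \left(-1\right)\right)\right) = 10 \left(63 + 10 \cdot 2\right) = 10 \left(63 + 20\right) = 10 \cdot 83 = 830$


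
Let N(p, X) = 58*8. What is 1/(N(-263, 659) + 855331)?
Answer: 1/855795 ≈ 1.1685e-6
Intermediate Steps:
N(p, X) = 464
1/(N(-263, 659) + 855331) = 1/(464 + 855331) = 1/855795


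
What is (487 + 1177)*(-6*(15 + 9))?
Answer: -239616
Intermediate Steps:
(487 + 1177)*(-6*(15 + 9)) = 1664*(-6*24) = 1664*(-144) = -239616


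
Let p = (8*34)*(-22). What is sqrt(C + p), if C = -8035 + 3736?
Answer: I*sqrt(10283) ≈ 101.41*I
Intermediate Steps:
C = -4299
p = -5984 (p = 272*(-22) = -5984)
sqrt(C + p) = sqrt(-4299 - 5984) = sqrt(-10283) = I*sqrt(10283)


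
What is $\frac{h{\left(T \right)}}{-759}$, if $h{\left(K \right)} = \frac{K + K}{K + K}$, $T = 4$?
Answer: $- \frac{1}{759} \approx -0.0013175$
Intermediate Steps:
$h{\left(K \right)} = 1$ ($h{\left(K \right)} = \frac{2 K}{2 K} = 2 K \frac{1}{2 K} = 1$)
$\frac{h{\left(T \right)}}{-759} = 1 \frac{1}{-759} = 1 \left(- \frac{1}{759}\right) = - \frac{1}{759}$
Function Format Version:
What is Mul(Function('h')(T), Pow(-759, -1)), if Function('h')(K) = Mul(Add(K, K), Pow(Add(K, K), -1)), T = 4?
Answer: Rational(-1, 759) ≈ -0.0013175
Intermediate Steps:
Function('h')(K) = 1 (Function('h')(K) = Mul(Mul(2, K), Pow(Mul(2, K), -1)) = Mul(Mul(2, K), Mul(Rational(1, 2), Pow(K, -1))) = 1)
Mul(Function('h')(T), Pow(-759, -1)) = Mul(1, Pow(-759, -1)) = Mul(1, Rational(-1, 759)) = Rational(-1, 759)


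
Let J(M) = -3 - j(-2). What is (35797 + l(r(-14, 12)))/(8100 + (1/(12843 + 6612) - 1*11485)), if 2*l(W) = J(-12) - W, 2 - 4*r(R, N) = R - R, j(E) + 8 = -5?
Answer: -2786092185/263420696 ≈ -10.577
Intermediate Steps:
j(E) = -13 (j(E) = -8 - 5 = -13)
r(R, N) = ½ (r(R, N) = ½ - (R - R)/4 = ½ - ¼*0 = ½ + 0 = ½)
J(M) = 10 (J(M) = -3 - 1*(-13) = -3 + 13 = 10)
l(W) = 5 - W/2 (l(W) = (10 - W)/2 = 5 - W/2)
(35797 + l(r(-14, 12)))/(8100 + (1/(12843 + 6612) - 1*11485)) = (35797 + (5 - ½*½))/(8100 + (1/(12843 + 6612) - 1*11485)) = (35797 + (5 - ¼))/(8100 + (1/19455 - 11485)) = (35797 + 19/4)/(8100 + (1/19455 - 11485)) = 143207/(4*(8100 - 223440674/19455)) = 143207/(4*(-65855174/19455)) = (143207/4)*(-19455/65855174) = -2786092185/263420696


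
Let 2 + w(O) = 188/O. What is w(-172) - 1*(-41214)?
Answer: 1772069/43 ≈ 41211.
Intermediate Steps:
w(O) = -2 + 188/O
w(-172) - 1*(-41214) = (-2 + 188/(-172)) - 1*(-41214) = (-2 + 188*(-1/172)) + 41214 = (-2 - 47/43) + 41214 = -133/43 + 41214 = 1772069/43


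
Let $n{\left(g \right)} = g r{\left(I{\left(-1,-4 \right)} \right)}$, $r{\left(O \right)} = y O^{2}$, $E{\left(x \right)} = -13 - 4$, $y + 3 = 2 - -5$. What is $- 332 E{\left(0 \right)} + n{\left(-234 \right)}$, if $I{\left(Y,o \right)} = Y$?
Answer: $4708$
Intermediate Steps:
$y = 4$ ($y = -3 + \left(2 - -5\right) = -3 + \left(2 + 5\right) = -3 + 7 = 4$)
$E{\left(x \right)} = -17$ ($E{\left(x \right)} = -13 - 4 = -17$)
$r{\left(O \right)} = 4 O^{2}$
$n{\left(g \right)} = 4 g$ ($n{\left(g \right)} = g 4 \left(-1\right)^{2} = g 4 \cdot 1 = g 4 = 4 g$)
$- 332 E{\left(0 \right)} + n{\left(-234 \right)} = \left(-332\right) \left(-17\right) + 4 \left(-234\right) = 5644 - 936 = 4708$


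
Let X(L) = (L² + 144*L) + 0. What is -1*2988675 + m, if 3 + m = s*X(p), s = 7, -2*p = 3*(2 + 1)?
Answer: -11972289/4 ≈ -2.9931e+6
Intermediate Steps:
p = -9/2 (p = -3*(2 + 1)/2 = -3*3/2 = -½*9 = -9/2 ≈ -4.5000)
X(L) = L² + 144*L
m = -17589/4 (m = -3 + 7*(-9*(144 - 9/2)/2) = -3 + 7*(-9/2*279/2) = -3 + 7*(-2511/4) = -3 - 17577/4 = -17589/4 ≈ -4397.3)
-1*2988675 + m = -1*2988675 - 17589/4 = -2988675 - 17589/4 = -11972289/4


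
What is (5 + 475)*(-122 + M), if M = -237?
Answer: -172320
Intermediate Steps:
(5 + 475)*(-122 + M) = (5 + 475)*(-122 - 237) = 480*(-359) = -172320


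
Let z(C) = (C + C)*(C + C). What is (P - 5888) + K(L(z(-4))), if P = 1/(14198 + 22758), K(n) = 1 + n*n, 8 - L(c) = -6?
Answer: -210316595/36956 ≈ -5691.0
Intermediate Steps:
z(C) = 4*C² (z(C) = (2*C)*(2*C) = 4*C²)
L(c) = 14 (L(c) = 8 - 1*(-6) = 8 + 6 = 14)
K(n) = 1 + n²
P = 1/36956 ≈ 2.7059e-5
(P - 5888) + K(L(z(-4))) = (1/36956 - 5888) + (1 + 14²) = -217596927/36956 + (1 + 196) = -217596927/36956 + 197 = -210316595/36956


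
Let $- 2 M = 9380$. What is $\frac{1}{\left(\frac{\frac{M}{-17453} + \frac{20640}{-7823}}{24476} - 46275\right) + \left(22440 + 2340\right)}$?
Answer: $- \frac{1670913114922}{35916277567018415} \approx -4.6522 \cdot 10^{-5}$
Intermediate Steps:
$M = -4690$ ($M = \left(- \frac{1}{2}\right) 9380 = -4690$)
$\frac{1}{\left(\frac{\frac{M}{-17453} + \frac{20640}{-7823}}{24476} - 46275\right) + \left(22440 + 2340\right)} = \frac{1}{\left(\frac{- \frac{4690}{-17453} + \frac{20640}{-7823}}{24476} - 46275\right) + \left(22440 + 2340\right)} = \frac{1}{\left(\left(\left(-4690\right) \left(- \frac{1}{17453}\right) + 20640 \left(- \frac{1}{7823}\right)\right) \frac{1}{24476} - 46275\right) + 24780} = \frac{1}{\left(\left(\frac{4690}{17453} - \frac{20640}{7823}\right) \frac{1}{24476} - 46275\right) + 24780} = \frac{1}{\left(\left(- \frac{323540050}{136534819}\right) \frac{1}{24476} - 46275\right) + 24780} = \frac{1}{\left(- \frac{161770025}{1670913114922} - 46275\right) + 24780} = \frac{1}{- \frac{77321504554785575}{1670913114922} + 24780} = \frac{1}{- \frac{35916277567018415}{1670913114922}} = - \frac{1670913114922}{35916277567018415}$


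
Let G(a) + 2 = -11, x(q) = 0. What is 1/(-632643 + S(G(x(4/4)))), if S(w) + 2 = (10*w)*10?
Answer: -1/633945 ≈ -1.5774e-6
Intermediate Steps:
G(a) = -13 (G(a) = -2 - 11 = -13)
S(w) = -2 + 100*w (S(w) = -2 + (10*w)*10 = -2 + 100*w)
1/(-632643 + S(G(x(4/4)))) = 1/(-632643 + (-2 + 100*(-13))) = 1/(-632643 + (-2 - 1300)) = 1/(-632643 - 1302) = 1/(-633945) = -1/633945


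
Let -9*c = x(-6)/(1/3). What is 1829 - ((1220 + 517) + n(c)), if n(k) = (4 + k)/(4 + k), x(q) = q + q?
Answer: 91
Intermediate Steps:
x(q) = 2*q
c = 4 (c = -2*(-6)/(9*(1/3)) = -(-4)/(3*⅓) = -(-4)*3/3 = -⅑*(-36) = 4)
n(k) = 1
1829 - ((1220 + 517) + n(c)) = 1829 - ((1220 + 517) + 1) = 1829 - (1737 + 1) = 1829 - 1*1738 = 1829 - 1738 = 91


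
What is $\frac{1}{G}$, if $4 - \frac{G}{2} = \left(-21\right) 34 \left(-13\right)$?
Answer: $- \frac{1}{18556} \approx -5.3891 \cdot 10^{-5}$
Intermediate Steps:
$G = -18556$ ($G = 8 - 2 \left(-21\right) 34 \left(-13\right) = 8 - 2 \left(\left(-714\right) \left(-13\right)\right) = 8 - 18564 = -18556$)
$\frac{1}{G} = \frac{1}{-18556} = - \frac{1}{18556}$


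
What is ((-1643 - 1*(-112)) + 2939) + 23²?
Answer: 1937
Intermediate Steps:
((-1643 - 1*(-112)) + 2939) + 23² = ((-1643 + 112) + 2939) + 529 = (-1531 + 2939) + 529 = 1408 + 529 = 1937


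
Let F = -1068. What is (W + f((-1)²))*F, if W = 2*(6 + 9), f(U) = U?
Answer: -33108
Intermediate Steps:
W = 30 (W = 2*15 = 30)
(W + f((-1)²))*F = (30 + (-1)²)*(-1068) = (30 + 1)*(-1068) = 31*(-1068) = -33108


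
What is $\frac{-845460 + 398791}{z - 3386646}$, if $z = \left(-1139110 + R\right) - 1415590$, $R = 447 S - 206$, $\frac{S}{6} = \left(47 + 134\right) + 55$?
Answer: $\frac{446669}{5308600} \approx 0.084141$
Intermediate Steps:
$S = 1416$ ($S = 6 \left(\left(47 + 134\right) + 55\right) = 6 \left(181 + 55\right) = 6 \cdot 236 = 1416$)
$R = 632746$ ($R = 447 \cdot 1416 - 206 = 632952 - 206 = 632746$)
$z = -1921954$ ($z = \left(-1139110 + 632746\right) - 1415590 = -506364 - 1415590 = -1921954$)
$\frac{-845460 + 398791}{z - 3386646} = \frac{-845460 + 398791}{-1921954 - 3386646} = - \frac{446669}{-5308600} = \left(-446669\right) \left(- \frac{1}{5308600}\right) = \frac{446669}{5308600}$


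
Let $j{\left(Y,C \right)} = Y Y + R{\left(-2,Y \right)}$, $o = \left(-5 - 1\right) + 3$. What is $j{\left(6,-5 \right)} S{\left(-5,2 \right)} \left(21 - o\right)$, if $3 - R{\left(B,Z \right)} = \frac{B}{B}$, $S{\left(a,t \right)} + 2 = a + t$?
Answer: $-4560$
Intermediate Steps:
$S{\left(a,t \right)} = -2 + a + t$ ($S{\left(a,t \right)} = -2 + \left(a + t\right) = -2 + a + t$)
$R{\left(B,Z \right)} = 2$ ($R{\left(B,Z \right)} = 3 - \frac{B}{B} = 3 - 1 = 2$)
$o = -3$ ($o = \left(-5 - 1\right) + 3 = -6 + 3 = -3$)
$j{\left(Y,C \right)} = 2 + Y^{2}$ ($j{\left(Y,C \right)} = Y Y + 2 = Y^{2} + 2 = 2 + Y^{2}$)
$j{\left(6,-5 \right)} S{\left(-5,2 \right)} \left(21 - o\right) = \left(2 + 6^{2}\right) \left(-2 - 5 + 2\right) \left(21 - -3\right) = \left(2 + 36\right) \left(-5\right) \left(21 + 3\right) = 38 \left(-5\right) 24 = \left(-190\right) 24 = -4560$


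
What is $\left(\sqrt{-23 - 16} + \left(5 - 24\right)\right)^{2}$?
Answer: $\left(19 - i \sqrt{39}\right)^{2} \approx 322.0 - 237.31 i$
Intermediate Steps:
$\left(\sqrt{-23 - 16} + \left(5 - 24\right)\right)^{2} = \left(\sqrt{-39} + \left(5 - 24\right)\right)^{2} = \left(i \sqrt{39} - 19\right)^{2} = \left(-19 + i \sqrt{39}\right)^{2}$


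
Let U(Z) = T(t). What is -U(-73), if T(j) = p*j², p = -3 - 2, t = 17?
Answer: 1445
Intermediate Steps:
p = -5
T(j) = -5*j²
U(Z) = -1445 (U(Z) = -5*17² = -5*289 = -1445)
-U(-73) = -1*(-1445) = 1445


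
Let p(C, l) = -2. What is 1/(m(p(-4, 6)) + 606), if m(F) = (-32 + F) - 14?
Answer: 1/558 ≈ 0.0017921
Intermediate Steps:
m(F) = -46 + F
1/(m(p(-4, 6)) + 606) = 1/((-46 - 2) + 606) = 1/(-48 + 606) = 1/558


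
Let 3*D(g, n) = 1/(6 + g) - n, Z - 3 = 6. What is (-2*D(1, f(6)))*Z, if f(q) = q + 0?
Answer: 246/7 ≈ 35.143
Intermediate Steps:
Z = 9 (Z = 3 + 6 = 9)
f(q) = q
D(g, n) = -n/3 + 1/(3*(6 + g)) (D(g, n) = (1/(6 + g) - n)/3 = -n/3 + 1/(3*(6 + g)))
(-2*D(1, f(6)))*Z = -2*(1 - 6*6 - 1*1*6)/(3*(6 + 1))*9 = -2*(1 - 36 - 6)/(3*7)*9 = -2*(-41)/(3*7)*9 = -2*(-41/21)*9 = (82/21)*9 = 246/7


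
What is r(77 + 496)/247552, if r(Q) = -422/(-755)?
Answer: 211/93450880 ≈ 2.2579e-6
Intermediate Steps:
r(Q) = 422/755 (r(Q) = -422*(-1/755) = 422/755)
r(77 + 496)/247552 = (422/755)/247552 = (422/755)*(1/247552) = 211/93450880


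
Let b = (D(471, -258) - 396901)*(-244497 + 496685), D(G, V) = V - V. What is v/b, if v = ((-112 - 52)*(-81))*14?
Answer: -46494/25023417347 ≈ -1.8580e-6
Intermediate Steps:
D(G, V) = 0
b = -100093669388 (b = (0 - 396901)*(-244497 + 496685) = -396901*252188 = -100093669388)
v = 185976 (v = -164*(-81)*14 = 13284*14 = 185976)
v/b = 185976/(-100093669388) = 185976*(-1/100093669388) = -46494/25023417347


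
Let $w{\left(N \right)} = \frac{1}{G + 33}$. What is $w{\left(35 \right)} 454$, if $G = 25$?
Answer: $\frac{227}{29} \approx 7.8276$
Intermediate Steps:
$w{\left(N \right)} = \frac{1}{58}$ ($w{\left(N \right)} = \frac{1}{25 + 33} = \frac{1}{58}$)
$w{\left(35 \right)} 454 = \frac{1}{58} \cdot 454 = \frac{227}{29}$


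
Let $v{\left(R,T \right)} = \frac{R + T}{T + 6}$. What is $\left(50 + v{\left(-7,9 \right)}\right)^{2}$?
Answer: $\frac{565504}{225} \approx 2513.4$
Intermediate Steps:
$v{\left(R,T \right)} = \frac{R + T}{6 + T}$
$\left(50 + v{\left(-7,9 \right)}\right)^{2} = \left(50 + \frac{-7 + 9}{6 + 9}\right)^{2} = \left(50 + \frac{1}{15} \cdot 2\right)^{2} = \left(50 + \frac{2}{15}\right)^{2} = \left(\frac{752}{15}\right)^{2} = \frac{565504}{225}$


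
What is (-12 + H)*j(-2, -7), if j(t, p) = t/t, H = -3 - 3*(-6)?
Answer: 3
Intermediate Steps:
H = 15 (H = -3 + 18 = 15)
j(t, p) = 1
(-12 + H)*j(-2, -7) = (-12 + 15)*1 = 3*1 = 3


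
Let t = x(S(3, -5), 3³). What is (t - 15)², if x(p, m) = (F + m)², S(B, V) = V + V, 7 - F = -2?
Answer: 1640961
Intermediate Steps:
F = 9 (F = 7 - 1*(-2) = 7 + 2 = 9)
S(B, V) = 2*V
x(p, m) = (9 + m)²
t = 1296 (t = (9 + 3³)² = (9 + 27)² = 36² = 1296)
(t - 15)² = (1296 - 15)² = 1281² = 1640961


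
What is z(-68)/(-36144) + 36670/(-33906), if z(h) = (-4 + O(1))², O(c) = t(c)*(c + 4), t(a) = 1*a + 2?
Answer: -221583851/204249744 ≈ -1.0849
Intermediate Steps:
t(a) = 2 + a (t(a) = a + 2 = 2 + a)
O(c) = (2 + c)*(4 + c) (O(c) = (2 + c)*(c + 4) = (2 + c)*(4 + c))
z(h) = 121 (z(h) = (-4 + (2 + 1)*(4 + 1))² = (-4 + 3*5)² = (-4 + 15)² = 11² = 121)
z(-68)/(-36144) + 36670/(-33906) = 121/(-36144) + 36670/(-33906) = 121*(-1/36144) + 36670*(-1/33906) = -121/36144 - 18335/16953 = -221583851/204249744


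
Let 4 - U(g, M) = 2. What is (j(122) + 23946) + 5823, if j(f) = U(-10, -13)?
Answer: 29771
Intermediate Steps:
U(g, M) = 2 (U(g, M) = 4 - 1*2 = 4 - 2 = 2)
j(f) = 2
(j(122) + 23946) + 5823 = (2 + 23946) + 5823 = 23948 + 5823 = 29771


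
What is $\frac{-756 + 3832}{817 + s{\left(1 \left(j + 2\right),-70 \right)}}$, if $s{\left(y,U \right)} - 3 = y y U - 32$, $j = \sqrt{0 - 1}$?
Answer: $\frac{444482}{103121} + \frac{215320 i}{103121} \approx 4.3103 + 2.088 i$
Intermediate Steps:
$j = i$ ($j = \sqrt{-1} = i \approx 1.0 i$)
$s{\left(y,U \right)} = -29 + U y^{2}$ ($s{\left(y,U \right)} = 3 + \left(y y U - 32\right) = 3 + \left(y^{2} U - 32\right) = 3 + \left(U y^{2} - 32\right) = 3 + \left(-32 + U y^{2}\right) = -29 + U y^{2}$)
$\frac{-756 + 3832}{817 + s{\left(1 \left(j + 2\right),-70 \right)}} = \frac{-756 + 3832}{817 - \left(29 + 70 \left(1 \left(i + 2\right)\right)^{2}\right)} = \frac{3076}{817 - \left(29 + 70 \left(1 \left(2 + i\right)\right)^{2}\right)} = \frac{3076}{817 - \left(29 + 70 \left(2 + i\right)^{2}\right)} = \frac{3076}{788 - 70 \left(2 + i\right)^{2}}$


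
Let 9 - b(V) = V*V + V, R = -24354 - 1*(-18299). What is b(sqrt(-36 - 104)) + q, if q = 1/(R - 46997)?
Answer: 7904747/53052 - 2*I*sqrt(35) ≈ 149.0 - 11.832*I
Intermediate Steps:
R = -6055 (R = -24354 + 18299 = -6055)
q = -1/53052 (q = 1/(-6055 - 46997) = 1/(-53052) = -1/53052 ≈ -1.8849e-5)
b(V) = 9 - V - V**2 (b(V) = 9 - (V*V + V) = 9 - (V**2 + V) = 9 - (V + V**2) = 9 + (-V - V**2) = 9 - V - V**2)
b(sqrt(-36 - 104)) + q = (9 - sqrt(-36 - 104) - (sqrt(-36 - 104))**2) - 1/53052 = (9 - sqrt(-140) - (sqrt(-140))**2) - 1/53052 = (9 - 2*I*sqrt(35) - (2*I*sqrt(35))**2) - 1/53052 = (9 - 2*I*sqrt(35) - 1*(-140)) - 1/53052 = (9 - 2*I*sqrt(35) + 140) - 1/53052 = (149 - 2*I*sqrt(35)) - 1/53052 = 7904747/53052 - 2*I*sqrt(35)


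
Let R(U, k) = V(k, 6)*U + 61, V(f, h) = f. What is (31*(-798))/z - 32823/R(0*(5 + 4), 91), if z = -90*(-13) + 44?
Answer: -20678070/37027 ≈ -558.46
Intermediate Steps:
z = 1214 (z = 1170 + 44 = 1214)
R(U, k) = 61 + U*k (R(U, k) = k*U + 61 = U*k + 61 = 61 + U*k)
(31*(-798))/z - 32823/R(0*(5 + 4), 91) = (31*(-798))/1214 - 32823/(61 + (0*(5 + 4))*91) = -24738*1/1214 - 32823/(61 + (0*9)*91) = -12369/607 - 32823/(61 + 0*91) = -12369/607 - 32823/(61 + 0) = -12369/607 - 32823/61 = -20678070/37027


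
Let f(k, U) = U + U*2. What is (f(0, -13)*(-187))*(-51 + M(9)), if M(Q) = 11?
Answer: -291720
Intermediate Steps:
f(k, U) = 3*U (f(k, U) = U + 2*U = 3*U)
(f(0, -13)*(-187))*(-51 + M(9)) = ((3*(-13))*(-187))*(-51 + 11) = -39*(-187)*(-40) = 7293*(-40) = -291720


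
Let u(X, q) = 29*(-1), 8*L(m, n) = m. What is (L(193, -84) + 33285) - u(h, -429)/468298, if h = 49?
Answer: 62394386593/1873192 ≈ 33309.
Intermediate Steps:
L(m, n) = m/8
u(X, q) = -29
(L(193, -84) + 33285) - u(h, -429)/468298 = ((⅛)*193 + 33285) - (-29)/468298 = (193/8 + 33285) - (-29)/468298 = 266473/8 - 1*(-29/468298) = 266473/8 + 29/468298 = 62394386593/1873192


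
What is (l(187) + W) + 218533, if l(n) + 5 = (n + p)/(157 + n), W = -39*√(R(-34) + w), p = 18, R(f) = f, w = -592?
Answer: 75173837/344 - 39*I*√626 ≈ 2.1853e+5 - 975.78*I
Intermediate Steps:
W = -39*I*√626 (W = -39*√(-34 - 592) = -39*I*√626 ≈ -975.78*I)
l(n) = -5 + (18 + n)/(157 + n) (l(n) = -5 + (n + 18)/(157 + n) = -5 + (18 + n)/(157 + n))
(l(187) + W) + 218533 = ((-767 - 4*187)/(157 + 187) - 39*I*√626) + 218533 = ((-767 - 748)/344 - 39*I*√626) + 218533 = ((1/344)*(-1515) - 39*I*√626) + 218533 = (-1515/344 - 39*I*√626) + 218533 = 75173837/344 - 39*I*√626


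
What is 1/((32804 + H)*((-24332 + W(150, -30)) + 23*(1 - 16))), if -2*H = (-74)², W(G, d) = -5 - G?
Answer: -1/746598912 ≈ -1.3394e-9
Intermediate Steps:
H = -2738 (H = -½*(-74)² = -½*5476 = -2738)
1/((32804 + H)*((-24332 + W(150, -30)) + 23*(1 - 16))) = 1/((32804 - 2738)*((-24332 + (-5 - 1*150)) + 23*(1 - 16))) = 1/(30066*((-24332 + (-5 - 150)) + 23*(-15))) = 1/(30066*((-24332 - 155) - 345)) = 1/(30066*(-24487 - 345)) = 1/(30066*(-24832)) = 1/(-746598912) = -1/746598912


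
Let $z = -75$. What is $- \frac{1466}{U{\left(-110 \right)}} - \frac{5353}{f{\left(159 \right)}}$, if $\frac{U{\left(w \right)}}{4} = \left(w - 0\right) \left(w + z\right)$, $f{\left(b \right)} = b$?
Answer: $- \frac{4112899}{122100} \approx -33.685$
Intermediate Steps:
$U{\left(w \right)} = 4 w \left(-75 + w\right)$ ($U{\left(w \right)} = 4 \left(w - 0\right) \left(w - 75\right) = 4 \left(w + 0\right) \left(-75 + w\right) = 4 w \left(-75 + w\right)$)
$- \frac{1466}{U{\left(-110 \right)}} - \frac{5353}{f{\left(159 \right)}} = - \frac{1466}{4 \left(-110\right) \left(-75 - 110\right)} - \frac{5353}{159} = - \frac{1466}{4 \left(-110\right) \left(-185\right)} - \frac{101}{3} = - \frac{1466}{81400} - \frac{101}{3} = \left(-1466\right) \frac{1}{81400} - \frac{101}{3} = - \frac{733}{40700} - \frac{101}{3} = - \frac{4112899}{122100}$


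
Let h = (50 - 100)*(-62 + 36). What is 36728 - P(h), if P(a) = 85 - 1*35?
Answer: 36678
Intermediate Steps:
h = 1300 (h = -50*(-26) = 1300)
P(a) = 50 (P(a) = 85 - 35 = 50)
36728 - P(h) = 36728 - 1*50 = 36728 - 50 = 36678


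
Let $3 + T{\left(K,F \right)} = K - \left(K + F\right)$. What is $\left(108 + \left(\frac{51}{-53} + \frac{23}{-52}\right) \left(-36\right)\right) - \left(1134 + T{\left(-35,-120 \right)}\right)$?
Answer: $- \frac{752688}{689} \approx -1092.4$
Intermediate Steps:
$T{\left(K,F \right)} = -3 - F$ ($T{\left(K,F \right)} = -3 + \left(K - \left(K + F\right)\right) = -3 + \left(K - \left(F + K\right)\right) = -3 - F$)
$\left(108 + \left(\frac{51}{-53} + \frac{23}{-52}\right) \left(-36\right)\right) - \left(1134 + T{\left(-35,-120 \right)}\right) = \left(108 + \left(\frac{51}{-53} + \frac{23}{-52}\right) \left(-36\right)\right) - \left(1134 - -117\right) = \left(108 + \left(51 \left(- \frac{1}{53}\right) + 23 \left(- \frac{1}{52}\right)\right) \left(-36\right)\right) - \left(1134 + \left(-3 + 120\right)\right) = \left(108 + \left(- \frac{51}{53} - \frac{23}{52}\right) \left(-36\right)\right) - \left(1134 + 117\right) = \left(108 - - \frac{34839}{689}\right) - 1251 = \left(108 + \frac{34839}{689}\right) - 1251 = \frac{109251}{689} - 1251 = - \frac{752688}{689}$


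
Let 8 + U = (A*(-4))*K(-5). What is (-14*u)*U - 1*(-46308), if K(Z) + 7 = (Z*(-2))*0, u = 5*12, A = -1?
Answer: 76548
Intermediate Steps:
u = 60
K(Z) = -7 (K(Z) = -7 + (Z*(-2))*0 = -7 - 2*Z*0 = -7 + 0 = -7)
U = -36 (U = -8 - 1*(-4)*(-7) = -8 + 4*(-7) = -8 - 28 = -36)
(-14*u)*U - 1*(-46308) = -14*60*(-36) - 1*(-46308) = -840*(-36) + 46308 = 30240 + 46308 = 76548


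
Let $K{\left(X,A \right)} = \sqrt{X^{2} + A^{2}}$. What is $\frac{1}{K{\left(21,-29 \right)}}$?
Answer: $\frac{\sqrt{1282}}{1282} \approx 0.027929$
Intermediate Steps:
$K{\left(X,A \right)} = \sqrt{A^{2} + X^{2}}$
$\frac{1}{K{\left(21,-29 \right)}} = \frac{1}{\sqrt{\left(-29\right)^{2} + 21^{2}}} = \frac{1}{\sqrt{841 + 441}} = \frac{1}{\sqrt{1282}} = \frac{\sqrt{1282}}{1282}$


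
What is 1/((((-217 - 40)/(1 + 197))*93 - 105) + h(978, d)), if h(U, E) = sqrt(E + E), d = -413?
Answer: -983202/225518665 - 4356*I*sqrt(826)/225518665 ≈ -0.0043597 - 0.00055513*I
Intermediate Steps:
h(U, E) = sqrt(2)*sqrt(E) (h(U, E) = sqrt(2*E) = sqrt(2)*sqrt(E))
1/((((-217 - 40)/(1 + 197))*93 - 105) + h(978, d)) = 1/((((-217 - 40)/(1 + 197))*93 - 105) + sqrt(2)*sqrt(-413)) = 1/((-257/198*93 - 105) + sqrt(2)*(I*sqrt(413))) = 1/((-257*1/198*93 - 105) + I*sqrt(826)) = 1/((-257/198*93 - 105) + I*sqrt(826)) = 1/((-7967/66 - 105) + I*sqrt(826)) = 1/(-14897/66 + I*sqrt(826))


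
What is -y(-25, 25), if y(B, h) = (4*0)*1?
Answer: 0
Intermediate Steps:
y(B, h) = 0 (y(B, h) = 0*1 = 0)
-y(-25, 25) = -1*0 = 0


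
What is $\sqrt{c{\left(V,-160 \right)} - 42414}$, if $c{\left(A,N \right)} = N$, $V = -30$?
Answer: $i \sqrt{42574} \approx 206.33 i$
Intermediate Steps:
$\sqrt{c{\left(V,-160 \right)} - 42414} = \sqrt{-160 - 42414} = \sqrt{-42574} = i \sqrt{42574}$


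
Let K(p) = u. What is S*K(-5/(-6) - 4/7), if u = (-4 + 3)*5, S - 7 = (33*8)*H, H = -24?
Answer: 31645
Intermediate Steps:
S = -6329 (S = 7 + (33*8)*(-24) = 7 + 264*(-24) = 7 - 6336 = -6329)
u = -5 (u = -1*5 = -5)
K(p) = -5
S*K(-5/(-6) - 4/7) = -6329*(-5) = 31645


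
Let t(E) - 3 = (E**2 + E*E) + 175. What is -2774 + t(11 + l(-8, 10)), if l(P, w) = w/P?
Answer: -19247/8 ≈ -2405.9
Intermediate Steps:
t(E) = 178 + 2*E**2 (t(E) = 3 + ((E**2 + E*E) + 175) = 3 + ((E**2 + E**2) + 175) = 3 + (2*E**2 + 175) = 3 + (175 + 2*E**2) = 178 + 2*E**2)
-2774 + t(11 + l(-8, 10)) = -2774 + (178 + 2*(11 + 10/(-8))**2) = -2774 + (178 + 2*(11 + 10*(-1/8))**2) = -2774 + (178 + 2*(11 - 5/4)**2) = -2774 + (178 + 2*(39/4)**2) = -2774 + (178 + 2*(1521/16)) = -2774 + (178 + 1521/8) = -2774 + 2945/8 = -19247/8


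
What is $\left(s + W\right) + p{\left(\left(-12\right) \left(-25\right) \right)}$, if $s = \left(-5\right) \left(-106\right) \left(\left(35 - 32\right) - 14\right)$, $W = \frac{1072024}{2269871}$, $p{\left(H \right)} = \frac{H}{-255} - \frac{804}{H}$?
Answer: $- \frac{5627437578619}{964695175} \approx -5833.4$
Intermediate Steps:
$p{\left(H \right)} = - \frac{804}{H} - \frac{H}{255}$ ($p{\left(H \right)} = H \left(- \frac{1}{255}\right) - \frac{804}{H} = - \frac{H}{255} - \frac{804}{H} = - \frac{804}{H} - \frac{H}{255}$)
$W = \frac{1072024}{2269871}$ ($W = 1072024 \cdot \frac{1}{2269871} = \frac{1072024}{2269871} \approx 0.47228$)
$s = -5830$ ($s = 530 \left(3 - 14\right) = 530 \left(-11\right) = -5830$)
$\left(s + W\right) + p{\left(\left(-12\right) \left(-25\right) \right)} = \left(-5830 + \frac{1072024}{2269871}\right) - \left(\frac{67}{25} + \frac{1}{255} \left(-12\right) \left(-25\right)\right) = - \frac{13232275906}{2269871} - \left(\frac{20}{17} + \frac{804}{300}\right) = - \frac{13232275906}{2269871} - \frac{1639}{425} = - \frac{5627437578619}{964695175}$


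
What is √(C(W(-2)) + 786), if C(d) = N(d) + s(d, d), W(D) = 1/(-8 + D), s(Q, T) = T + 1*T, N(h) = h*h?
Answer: √78581/10 ≈ 28.032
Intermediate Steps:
N(h) = h²
s(Q, T) = 2*T (s(Q, T) = T + T = 2*T)
C(d) = d² + 2*d
√(C(W(-2)) + 786) = √((2 + 1/(-8 - 2))/(-8 - 2) + 786) = √((2 + 1/(-10))/(-10) + 786) = √(-(2 - ⅒)/10 + 786) = √(-⅒*19/10 + 786) = √(-19/100 + 786) = √(78581/100) = √78581/10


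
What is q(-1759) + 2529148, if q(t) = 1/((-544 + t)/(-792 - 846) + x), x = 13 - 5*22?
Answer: 56574511378/22369 ≈ 2.5291e+6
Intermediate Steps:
x = -97 (x = 13 - 110 = -97)
q(t) = 1/(-79171/819 - t/1638) (q(t) = 1/((-544 + t)/(-792 - 846) - 97) = 1/((-544 + t)/(-1638) - 97) = 1/((-544 + t)*(-1/1638) - 97) = 1/((272/819 - t/1638) - 97) = 1/(-79171/819 - t/1638))
q(-1759) + 2529148 = -1638/(158342 - 1759) + 2529148 = -1638/156583 + 2529148 = -1638*1/156583 + 2529148 = -234/22369 + 2529148 = 56574511378/22369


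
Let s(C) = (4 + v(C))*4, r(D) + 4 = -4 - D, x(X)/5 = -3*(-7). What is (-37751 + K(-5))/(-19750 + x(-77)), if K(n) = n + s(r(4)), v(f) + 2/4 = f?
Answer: 7558/3929 ≈ 1.9236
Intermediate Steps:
v(f) = -½ + f
x(X) = 105 (x(X) = 5*(-3*(-7)) = 5*21 = 105)
r(D) = -8 - D (r(D) = -4 + (-4 - D) = -8 - D)
s(C) = 14 + 4*C (s(C) = (4 + (-½ + C))*4 = (7/2 + C)*4 = 14 + 4*C)
K(n) = -34 + n (K(n) = n + (14 + 4*(-8 - 1*4)) = n + (14 + 4*(-8 - 4)) = n + (14 + 4*(-12)) = n + (14 - 48) = n - 34 = -34 + n)
(-37751 + K(-5))/(-19750 + x(-77)) = (-37751 + (-34 - 5))/(-19750 + 105) = (-37751 - 39)/(-19645) = -37790*(-1/19645) = 7558/3929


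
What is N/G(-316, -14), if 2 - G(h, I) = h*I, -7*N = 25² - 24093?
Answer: -11734/15477 ≈ -0.75816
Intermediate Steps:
N = 23468/7 (N = -(25² - 24093)/7 = -(625 - 24093)/7 = -⅐*(-23468) = 23468/7 ≈ 3352.6)
G(h, I) = 2 - I*h (G(h, I) = 2 - h*I = 2 - I*h)
N/G(-316, -14) = 23468/(7*(2 - 1*(-14)*(-316))) = 23468/(7*(2 - 4424)) = (23468/7)/(-4422) = (23468/7)*(-1/4422) = -11734/15477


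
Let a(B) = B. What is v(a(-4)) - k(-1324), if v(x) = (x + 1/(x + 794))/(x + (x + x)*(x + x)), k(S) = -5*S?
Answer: -104597053/15800 ≈ -6620.1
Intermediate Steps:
v(x) = (x + 1/(794 + x))/(x + 4*x**2) (v(x) = (x + 1/(794 + x))/(x + (2*x)*(2*x)) = (x + 1/(794 + x))/(x + 4*x**2))
v(a(-4)) - k(-1324) = (1 + (-4)**2 + 794*(-4))/((-4)*(794 + 4*(-4)**2 + 3177*(-4))) - (-5)*(-1324) = -(1 + 16 - 3176)/(4*(794 + 4*16 - 12708)) - 1*6620 = -1/4*(-3159)/(794 + 64 - 12708) - 6620 = -1/4*(-3159)/(-11850) - 6620 = -1/4*(-1/11850)*(-3159) - 6620 = -1053/15800 - 6620 = -104597053/15800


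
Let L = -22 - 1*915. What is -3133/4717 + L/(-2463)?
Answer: -3296750/11617971 ≈ -0.28376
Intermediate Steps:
L = -937 (L = -22 - 915 = -937)
-3133/4717 + L/(-2463) = -3133/4717 - 937/(-2463) = -3133*1/4717 - 937*(-1/2463) = -3133/4717 + 937/2463 = -3296750/11617971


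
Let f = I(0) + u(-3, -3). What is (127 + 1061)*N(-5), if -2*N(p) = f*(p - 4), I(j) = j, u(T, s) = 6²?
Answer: 192456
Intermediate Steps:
u(T, s) = 36
f = 36 (f = 0 + 36 = 36)
N(p) = 72 - 18*p (N(p) = -18*(p - 4) = -18*(-4 + p) = -(-144 + 36*p)/2 = 72 - 18*p)
(127 + 1061)*N(-5) = (127 + 1061)*(72 - 18*(-5)) = 1188*(72 + 90) = 1188*162 = 192456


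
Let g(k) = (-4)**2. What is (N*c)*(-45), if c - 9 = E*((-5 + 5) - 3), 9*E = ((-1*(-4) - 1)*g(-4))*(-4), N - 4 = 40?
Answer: -144540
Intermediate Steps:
N = 44 (N = 4 + 40 = 44)
g(k) = 16
E = -64/3 (E = (((-1*(-4) - 1)*16)*(-4))/9 = (((4 - 1)*16)*(-4))/9 = ((3*16)*(-4))/9 = (48*(-4))/9 = (1/9)*(-192) = -64/3 ≈ -21.333)
c = 73 (c = 9 - 64*((-5 + 5) - 3)/3 = 9 - 64*(0 - 3)/3 = 9 - 64/3*(-3) = 9 + 64 = 73)
(N*c)*(-45) = (44*73)*(-45) = 3212*(-45) = -144540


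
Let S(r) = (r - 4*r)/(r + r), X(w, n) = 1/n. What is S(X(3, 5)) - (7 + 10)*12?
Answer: -411/2 ≈ -205.50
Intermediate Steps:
S(r) = -3/2 (S(r) = (-3*r)/((2*r)) = (-3*r)*(1/(2*r)) = -3/2)
S(X(3, 5)) - (7 + 10)*12 = -3/2 - (7 + 10)*12 = -3/2 - 17*12 = -3/2 - 1*204 = -3/2 - 204 = -411/2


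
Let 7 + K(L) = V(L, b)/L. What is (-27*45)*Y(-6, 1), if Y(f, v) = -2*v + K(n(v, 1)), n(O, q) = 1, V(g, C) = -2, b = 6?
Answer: 13365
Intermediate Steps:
K(L) = -7 - 2/L
Y(f, v) = -9 - 2*v (Y(f, v) = -2*v + (-7 - 2/1) = -2*v + (-7 - 2*1) = -2*v + (-7 - 2) = -2*v - 9 = -9 - 2*v)
(-27*45)*Y(-6, 1) = (-27*45)*(-9 - 2*1) = -1215*(-9 - 2) = -1215*(-11) = 13365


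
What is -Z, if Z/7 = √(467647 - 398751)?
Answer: -28*√4306 ≈ -1837.4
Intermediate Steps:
Z = 28*√4306 (Z = 7*√(467647 - 398751) = 7*√68896 = 7*(4*√4306) = 28*√4306 ≈ 1837.4)
-Z = -28*√4306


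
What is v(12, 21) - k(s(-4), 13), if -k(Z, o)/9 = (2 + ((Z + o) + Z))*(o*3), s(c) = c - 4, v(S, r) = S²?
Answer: -207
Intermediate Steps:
s(c) = -4 + c
k(Z, o) = -27*o*(2 + o + 2*Z) (k(Z, o) = -9*(2 + ((Z + o) + Z))*o*3 = -9*(2 + (o + 2*Z))*3*o = -9*(2 + o + 2*Z)*3*o = -27*o*(2 + o + 2*Z))
v(12, 21) - k(s(-4), 13) = 12² - (-27)*13*(2 + 13 + 2*(-4 - 4)) = 144 - (-27)*13*(2 + 13 + 2*(-8)) = 144 - (-27)*13*(2 + 13 - 16) = 144 - (-27)*13*(-1) = 144 - 1*351 = 144 - 351 = -207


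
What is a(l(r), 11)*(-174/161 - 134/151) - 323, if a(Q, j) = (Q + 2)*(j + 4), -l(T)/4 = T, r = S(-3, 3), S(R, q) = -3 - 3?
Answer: -26513173/24311 ≈ -1090.6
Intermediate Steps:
S(R, q) = -6
r = -6
l(T) = -4*T
a(Q, j) = (2 + Q)*(4 + j)
a(l(r), 11)*(-174/161 - 134/151) - 323 = (8 + 2*11 + 4*(-4*(-6)) - 4*(-6)*11)*(-174/161 - 134/151) - 323 = (8 + 22 + 4*24 + 24*11)*(-174*1/161 - 134*1/151) - 323 = (8 + 22 + 96 + 264)*(-174/161 - 134/151) - 323 = 390*(-47848/24311) - 323 = -18660720/24311 - 323 = -26513173/24311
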